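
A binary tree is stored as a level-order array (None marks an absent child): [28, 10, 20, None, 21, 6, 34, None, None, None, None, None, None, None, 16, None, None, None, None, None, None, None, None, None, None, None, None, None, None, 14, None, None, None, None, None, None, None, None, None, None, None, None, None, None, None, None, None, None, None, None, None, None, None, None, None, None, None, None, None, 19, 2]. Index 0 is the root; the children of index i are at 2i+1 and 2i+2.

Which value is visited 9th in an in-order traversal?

2

In-order visits the left subtree, then the node, then the right subtree.
At 28: go left to 10.
  At 10: no left child.
  Visit 10.
  At 10: go right to 21.
    21 is a leaf — visit 21.
Visit 28.
At 28: go right to 20.
  At 20: go left to 6.
    6 is a leaf — visit 6.
  Visit 20.
  At 20: go right to 34.
    At 34: no left child.
    Visit 34.
    At 34: go right to 16.
      At 16: go left to 14.
        At 14: go left to 19.
          19 is a leaf — visit 19.
        Visit 14.
        At 14: go right to 2.
          2 is a leaf — visit 2.
      Visit 16.
      At 16: no right child.
Full in-order sequence: 10, 21, 28, 6, 20, 34, 19, 14, 2, 16.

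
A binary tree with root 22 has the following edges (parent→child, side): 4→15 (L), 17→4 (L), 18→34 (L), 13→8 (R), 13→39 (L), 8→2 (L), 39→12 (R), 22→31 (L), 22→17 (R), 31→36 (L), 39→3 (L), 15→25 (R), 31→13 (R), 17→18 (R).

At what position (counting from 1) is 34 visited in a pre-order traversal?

15

Pre-order visits the node, then its left subtree, then its right subtree.
Visit 22.
At 22: go left to 31.
  Visit 31.
  At 31: go left to 36.
    36 is a leaf — visit 36.
  At 31: go right to 13.
    Visit 13.
    At 13: go left to 39.
      Visit 39.
      At 39: go left to 3.
        3 is a leaf — visit 3.
      At 39: go right to 12.
        12 is a leaf — visit 12.
    At 13: go right to 8.
      Visit 8.
      At 8: go left to 2.
        2 is a leaf — visit 2.
      At 8: no right child.
At 22: go right to 17.
  Visit 17.
  At 17: go left to 4.
    Visit 4.
    At 4: go left to 15.
      Visit 15.
      At 15: no left child.
      At 15: go right to 25.
        25 is a leaf — visit 25.
    At 4: no right child.
  At 17: go right to 18.
    Visit 18.
    At 18: go left to 34.
      34 is a leaf — visit 34.
    At 18: no right child.
Full pre-order sequence: 22, 31, 36, 13, 39, 3, 12, 8, 2, 17, 4, 15, 25, 18, 34.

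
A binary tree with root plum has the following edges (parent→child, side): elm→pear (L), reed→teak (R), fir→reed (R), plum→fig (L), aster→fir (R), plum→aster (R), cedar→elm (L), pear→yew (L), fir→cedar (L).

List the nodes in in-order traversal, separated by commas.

In-order visits the left subtree, then the node, then the right subtree.
At plum: go left to fig.
  fig is a leaf — visit fig.
Visit plum.
At plum: go right to aster.
  At aster: no left child.
  Visit aster.
  At aster: go right to fir.
    At fir: go left to cedar.
      At cedar: go left to elm.
        At elm: go left to pear.
          At pear: go left to yew.
            yew is a leaf — visit yew.
          Visit pear.
          At pear: no right child.
        Visit elm.
        At elm: no right child.
      Visit cedar.
      At cedar: no right child.
    Visit fir.
    At fir: go right to reed.
      At reed: no left child.
      Visit reed.
      At reed: go right to teak.
        teak is a leaf — visit teak.

fig, plum, aster, yew, pear, elm, cedar, fir, reed, teak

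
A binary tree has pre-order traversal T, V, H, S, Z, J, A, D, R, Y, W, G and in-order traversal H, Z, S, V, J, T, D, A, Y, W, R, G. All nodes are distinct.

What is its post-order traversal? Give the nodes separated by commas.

The first element of pre-order is the root; it splits in-order into left and right subtrees.
Root T: left subtree has 5 nodes {H, Z, S, V, J}, right has 6 {D, A, Y, W, R, G}.
  Root V: left subtree has 3 nodes {H, Z, S}, right has 1 {J}.
    Root H: left subtree has 0 nodes { }, right has 2 {Z, S}.
      Root S: left subtree has 1 node {Z}, right has 0 { }.
  Root A: left subtree has 1 node {D}, right has 4 {Y, W, R, G}.
    Root R: left subtree has 2 nodes {Y, W}, right has 1 {G}.
      Root Y: left subtree has 0 nodes { }, right has 1 {W}.

Z, S, H, J, V, D, W, Y, G, R, A, T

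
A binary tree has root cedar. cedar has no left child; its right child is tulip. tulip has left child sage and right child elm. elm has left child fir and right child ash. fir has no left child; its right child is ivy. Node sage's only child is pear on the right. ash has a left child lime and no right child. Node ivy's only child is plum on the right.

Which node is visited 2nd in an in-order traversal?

In-order visits the left subtree, then the node, then the right subtree.
At cedar: no left child.
Visit cedar.
At cedar: go right to tulip.
  At tulip: go left to sage.
    At sage: no left child.
    Visit sage.
    At sage: go right to pear.
      pear is a leaf — visit pear.
  Visit tulip.
  At tulip: go right to elm.
    At elm: go left to fir.
      At fir: no left child.
      Visit fir.
      At fir: go right to ivy.
        At ivy: no left child.
        Visit ivy.
        At ivy: go right to plum.
          plum is a leaf — visit plum.
    Visit elm.
    At elm: go right to ash.
      At ash: go left to lime.
        lime is a leaf — visit lime.
      Visit ash.
      At ash: no right child.
Full in-order sequence: cedar, sage, pear, tulip, fir, ivy, plum, elm, lime, ash.

sage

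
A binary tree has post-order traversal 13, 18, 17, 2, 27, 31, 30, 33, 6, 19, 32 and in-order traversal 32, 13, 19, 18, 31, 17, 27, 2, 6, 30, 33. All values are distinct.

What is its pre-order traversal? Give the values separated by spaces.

The last element of post-order is the root; it splits in-order into left and right subtrees.
Root 32: left subtree has 0 nodes { }, right has 10 {13, 19, 18, 31, 17, 27, 2, 6, 30, 33}.
  Root 19: left subtree has 1 node {13}, right has 8 {18, 31, 17, 27, 2, 6, 30, 33}.
    Root 6: left subtree has 5 nodes {18, 31, 17, 27, 2}, right has 2 {30, 33}.
      Root 31: left subtree has 1 node {18}, right has 3 {17, 27, 2}.
        Root 27: left subtree has 1 node {17}, right has 1 {2}.
      Root 33: left subtree has 1 node {30}, right has 0 { }.

32 19 13 6 31 18 27 17 2 33 30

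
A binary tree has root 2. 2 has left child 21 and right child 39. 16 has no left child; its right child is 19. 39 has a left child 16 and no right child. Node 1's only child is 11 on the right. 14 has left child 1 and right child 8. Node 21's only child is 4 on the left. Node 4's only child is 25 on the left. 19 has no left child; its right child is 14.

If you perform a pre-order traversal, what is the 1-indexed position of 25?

Pre-order visits the node, then its left subtree, then its right subtree.
Visit 2.
At 2: go left to 21.
  Visit 21.
  At 21: go left to 4.
    Visit 4.
    At 4: go left to 25.
      25 is a leaf — visit 25.
    At 4: no right child.
  At 21: no right child.
At 2: go right to 39.
  Visit 39.
  At 39: go left to 16.
    Visit 16.
    At 16: no left child.
    At 16: go right to 19.
      Visit 19.
      At 19: no left child.
      At 19: go right to 14.
        Visit 14.
        At 14: go left to 1.
          Visit 1.
          At 1: no left child.
          At 1: go right to 11.
            11 is a leaf — visit 11.
        At 14: go right to 8.
          8 is a leaf — visit 8.
  At 39: no right child.
Full pre-order sequence: 2, 21, 4, 25, 39, 16, 19, 14, 1, 11, 8.

4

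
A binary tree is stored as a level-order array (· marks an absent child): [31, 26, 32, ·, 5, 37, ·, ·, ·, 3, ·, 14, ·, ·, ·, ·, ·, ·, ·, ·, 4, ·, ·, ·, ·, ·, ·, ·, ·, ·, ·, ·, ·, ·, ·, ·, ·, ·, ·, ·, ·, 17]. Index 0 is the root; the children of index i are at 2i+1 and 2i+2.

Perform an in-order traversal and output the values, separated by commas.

In-order visits the left subtree, then the node, then the right subtree.
At 31: go left to 26.
  At 26: no left child.
  Visit 26.
  At 26: go right to 5.
    At 5: go left to 3.
      At 3: no left child.
      Visit 3.
      At 3: go right to 4.
        At 4: go left to 17.
          17 is a leaf — visit 17.
        Visit 4.
        At 4: no right child.
    Visit 5.
    At 5: no right child.
Visit 31.
At 31: go right to 32.
  At 32: go left to 37.
    At 37: go left to 14.
      14 is a leaf — visit 14.
    Visit 37.
    At 37: no right child.
  Visit 32.
  At 32: no right child.

26, 3, 17, 4, 5, 31, 14, 37, 32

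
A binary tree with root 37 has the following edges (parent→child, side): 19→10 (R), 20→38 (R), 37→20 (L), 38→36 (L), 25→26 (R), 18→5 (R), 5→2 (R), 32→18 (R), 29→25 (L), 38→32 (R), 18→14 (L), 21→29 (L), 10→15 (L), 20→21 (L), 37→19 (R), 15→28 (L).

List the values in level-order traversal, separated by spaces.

37 20 19 21 38 10 29 36 32 15 25 18 28 26 14 5 2

Level-order visits nodes level by level from the root, left to right within each level.
Level 0: 37
Level 1: 20, 19
Level 2: 21, 38, 10
Level 3: 29, 36, 32, 15
Level 4: 25, 18, 28
Level 5: 26, 14, 5
Level 6: 2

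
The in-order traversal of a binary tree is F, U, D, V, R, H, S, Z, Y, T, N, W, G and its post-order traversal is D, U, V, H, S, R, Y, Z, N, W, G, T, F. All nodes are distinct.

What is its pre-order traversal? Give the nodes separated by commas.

F, T, Z, R, V, U, D, S, H, Y, G, W, N

The last element of post-order is the root; it splits in-order into left and right subtrees.
Root F: left subtree has 0 nodes { }, right has 12 {U, D, V, R, H, S, Z, Y, T, N, W, G}.
  Root T: left subtree has 8 nodes {U, D, V, R, H, S, Z, Y}, right has 3 {N, W, G}.
    Root Z: left subtree has 6 nodes {U, D, V, R, H, S}, right has 1 {Y}.
      Root R: left subtree has 3 nodes {U, D, V}, right has 2 {H, S}.
        Root V: left subtree has 2 nodes {U, D}, right has 0 { }.
          Root U: left subtree has 0 nodes { }, right has 1 {D}.
        Root S: left subtree has 1 node {H}, right has 0 { }.
    Root G: left subtree has 2 nodes {N, W}, right has 0 { }.
      Root W: left subtree has 1 node {N}, right has 0 { }.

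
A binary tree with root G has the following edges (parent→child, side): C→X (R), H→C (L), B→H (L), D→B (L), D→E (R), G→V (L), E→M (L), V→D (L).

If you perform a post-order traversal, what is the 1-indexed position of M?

Post-order visits the left subtree, then the right subtree, then the node.
At G: go left to V.
  At V: go left to D.
    At D: go left to B.
      At B: go left to H.
        At H: go left to C.
          At C: no left child.
          At C: go right to X.
            X is a leaf — visit X.
          Visit C.
        At H: no right child.
        Visit H.
      At B: no right child.
      Visit B.
    At D: go right to E.
      At E: go left to M.
        M is a leaf — visit M.
      At E: no right child.
      Visit E.
    Visit D.
  At V: no right child.
  Visit V.
At G: no right child.
Visit G.
Full post-order sequence: X, C, H, B, M, E, D, V, G.

5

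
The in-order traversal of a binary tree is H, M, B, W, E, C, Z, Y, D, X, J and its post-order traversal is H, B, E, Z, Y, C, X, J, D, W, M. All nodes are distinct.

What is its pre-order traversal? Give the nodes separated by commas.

The last element of post-order is the root; it splits in-order into left and right subtrees.
Root M: left subtree has 1 node {H}, right has 9 {B, W, E, C, Z, Y, D, X, J}.
  Root W: left subtree has 1 node {B}, right has 7 {E, C, Z, Y, D, X, J}.
    Root D: left subtree has 4 nodes {E, C, Z, Y}, right has 2 {X, J}.
      Root C: left subtree has 1 node {E}, right has 2 {Z, Y}.
        Root Y: left subtree has 1 node {Z}, right has 0 { }.
      Root J: left subtree has 1 node {X}, right has 0 { }.

M, H, W, B, D, C, E, Y, Z, J, X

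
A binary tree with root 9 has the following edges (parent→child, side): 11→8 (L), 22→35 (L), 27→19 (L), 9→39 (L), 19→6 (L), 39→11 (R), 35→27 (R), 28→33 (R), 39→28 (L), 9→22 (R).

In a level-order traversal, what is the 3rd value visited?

22

Level-order visits nodes level by level from the root, left to right within each level.
Level 0: 9
Level 1: 39, 22
Level 2: 28, 11, 35
Level 3: 33, 8, 27
Level 4: 19
Level 5: 6
Full level-order sequence: 9, 39, 22, 28, 11, 35, 33, 8, 27, 19, 6.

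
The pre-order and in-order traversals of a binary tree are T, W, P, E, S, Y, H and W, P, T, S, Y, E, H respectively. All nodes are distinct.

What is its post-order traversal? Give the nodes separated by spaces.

P W Y S H E T

The first element of pre-order is the root; it splits in-order into left and right subtrees.
Root T: left subtree has 2 nodes {W, P}, right has 4 {S, Y, E, H}.
  Root W: left subtree has 0 nodes { }, right has 1 {P}.
  Root E: left subtree has 2 nodes {S, Y}, right has 1 {H}.
    Root S: left subtree has 0 nodes { }, right has 1 {Y}.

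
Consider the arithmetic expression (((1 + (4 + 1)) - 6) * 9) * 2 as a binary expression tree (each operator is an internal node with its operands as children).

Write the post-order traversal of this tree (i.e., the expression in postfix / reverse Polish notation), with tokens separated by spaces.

1 4 1 + + 6 - 9 * 2 *

Post-order on an expression tree gives postfix notation: for each operator, emit left operand, right operand, then the operator.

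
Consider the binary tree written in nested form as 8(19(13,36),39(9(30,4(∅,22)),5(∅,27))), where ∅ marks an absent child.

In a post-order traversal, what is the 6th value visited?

Post-order visits the left subtree, then the right subtree, then the node.
At 8: go left to 19.
  At 19: go left to 13.
    13 is a leaf — visit 13.
  At 19: go right to 36.
    36 is a leaf — visit 36.
  Visit 19.
At 8: go right to 39.
  At 39: go left to 9.
    At 9: go left to 30.
      30 is a leaf — visit 30.
    At 9: go right to 4.
      At 4: no left child.
      At 4: go right to 22.
        22 is a leaf — visit 22.
      Visit 4.
    Visit 9.
  At 39: go right to 5.
    At 5: no left child.
    At 5: go right to 27.
      27 is a leaf — visit 27.
    Visit 5.
  Visit 39.
Visit 8.
Full post-order sequence: 13, 36, 19, 30, 22, 4, 9, 27, 5, 39, 8.

4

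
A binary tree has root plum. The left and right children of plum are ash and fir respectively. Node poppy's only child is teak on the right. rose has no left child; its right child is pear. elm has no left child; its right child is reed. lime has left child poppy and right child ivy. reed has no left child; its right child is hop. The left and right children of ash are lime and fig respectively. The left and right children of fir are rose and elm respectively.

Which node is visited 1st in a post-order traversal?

Post-order visits the left subtree, then the right subtree, then the node.
At plum: go left to ash.
  At ash: go left to lime.
    At lime: go left to poppy.
      At poppy: no left child.
      At poppy: go right to teak.
        teak is a leaf — visit teak.
      Visit poppy.
    At lime: go right to ivy.
      ivy is a leaf — visit ivy.
    Visit lime.
  At ash: go right to fig.
    fig is a leaf — visit fig.
  Visit ash.
At plum: go right to fir.
  At fir: go left to rose.
    At rose: no left child.
    At rose: go right to pear.
      pear is a leaf — visit pear.
    Visit rose.
  At fir: go right to elm.
    At elm: no left child.
    At elm: go right to reed.
      At reed: no left child.
      At reed: go right to hop.
        hop is a leaf — visit hop.
      Visit reed.
    Visit elm.
  Visit fir.
Visit plum.
Full post-order sequence: teak, poppy, ivy, lime, fig, ash, pear, rose, hop, reed, elm, fir, plum.

teak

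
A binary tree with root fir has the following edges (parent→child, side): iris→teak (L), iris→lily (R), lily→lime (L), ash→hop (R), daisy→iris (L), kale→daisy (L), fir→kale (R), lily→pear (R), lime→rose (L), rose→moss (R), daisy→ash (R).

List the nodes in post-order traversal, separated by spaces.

teak moss rose lime pear lily iris hop ash daisy kale fir

Post-order visits the left subtree, then the right subtree, then the node.
At fir: no left child.
At fir: go right to kale.
  At kale: go left to daisy.
    At daisy: go left to iris.
      At iris: go left to teak.
        teak is a leaf — visit teak.
      At iris: go right to lily.
        At lily: go left to lime.
          At lime: go left to rose.
            At rose: no left child.
            At rose: go right to moss.
              moss is a leaf — visit moss.
            Visit rose.
          At lime: no right child.
          Visit lime.
        At lily: go right to pear.
          pear is a leaf — visit pear.
        Visit lily.
      Visit iris.
    At daisy: go right to ash.
      At ash: no left child.
      At ash: go right to hop.
        hop is a leaf — visit hop.
      Visit ash.
    Visit daisy.
  At kale: no right child.
  Visit kale.
Visit fir.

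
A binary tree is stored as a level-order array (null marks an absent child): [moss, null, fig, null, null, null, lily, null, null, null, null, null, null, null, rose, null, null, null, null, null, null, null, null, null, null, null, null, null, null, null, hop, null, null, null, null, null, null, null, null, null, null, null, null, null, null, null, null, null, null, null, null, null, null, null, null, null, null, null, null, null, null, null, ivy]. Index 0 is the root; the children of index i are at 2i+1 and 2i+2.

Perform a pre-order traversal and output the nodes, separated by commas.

Pre-order visits the node, then its left subtree, then its right subtree.
Visit moss.
At moss: no left child.
At moss: go right to fig.
  Visit fig.
  At fig: no left child.
  At fig: go right to lily.
    Visit lily.
    At lily: no left child.
    At lily: go right to rose.
      Visit rose.
      At rose: no left child.
      At rose: go right to hop.
        Visit hop.
        At hop: no left child.
        At hop: go right to ivy.
          ivy is a leaf — visit ivy.

moss, fig, lily, rose, hop, ivy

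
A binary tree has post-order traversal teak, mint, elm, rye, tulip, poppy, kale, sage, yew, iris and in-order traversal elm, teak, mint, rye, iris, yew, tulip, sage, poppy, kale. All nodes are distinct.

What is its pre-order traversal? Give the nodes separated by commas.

The last element of post-order is the root; it splits in-order into left and right subtrees.
Root iris: left subtree has 4 nodes {elm, teak, mint, rye}, right has 5 {yew, tulip, sage, poppy, kale}.
  Root rye: left subtree has 3 nodes {elm, teak, mint}, right has 0 { }.
    Root elm: left subtree has 0 nodes { }, right has 2 {teak, mint}.
      Root mint: left subtree has 1 node {teak}, right has 0 { }.
  Root yew: left subtree has 0 nodes { }, right has 4 {tulip, sage, poppy, kale}.
    Root sage: left subtree has 1 node {tulip}, right has 2 {poppy, kale}.
      Root kale: left subtree has 1 node {poppy}, right has 0 { }.

iris, rye, elm, mint, teak, yew, sage, tulip, kale, poppy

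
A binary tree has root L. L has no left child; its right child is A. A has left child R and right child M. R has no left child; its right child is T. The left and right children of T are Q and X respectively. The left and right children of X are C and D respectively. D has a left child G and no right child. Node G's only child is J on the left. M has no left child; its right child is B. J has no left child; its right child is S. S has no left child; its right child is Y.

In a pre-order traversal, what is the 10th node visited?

Pre-order visits the node, then its left subtree, then its right subtree.
Visit L.
At L: no left child.
At L: go right to A.
  Visit A.
  At A: go left to R.
    Visit R.
    At R: no left child.
    At R: go right to T.
      Visit T.
      At T: go left to Q.
        Q is a leaf — visit Q.
      At T: go right to X.
        Visit X.
        At X: go left to C.
          C is a leaf — visit C.
        At X: go right to D.
          Visit D.
          At D: go left to G.
            Visit G.
            At G: go left to J.
              Visit J.
              At J: no left child.
              At J: go right to S.
                Visit S.
                At S: no left child.
                At S: go right to Y.
                  Y is a leaf — visit Y.
            At G: no right child.
          At D: no right child.
  At A: go right to M.
    Visit M.
    At M: no left child.
    At M: go right to B.
      B is a leaf — visit B.
Full pre-order sequence: L, A, R, T, Q, X, C, D, G, J, S, Y, M, B.

J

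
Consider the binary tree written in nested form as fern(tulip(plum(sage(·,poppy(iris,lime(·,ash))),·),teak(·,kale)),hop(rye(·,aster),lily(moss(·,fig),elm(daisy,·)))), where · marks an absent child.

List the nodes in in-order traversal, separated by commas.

sage, iris, poppy, lime, ash, plum, tulip, teak, kale, fern, rye, aster, hop, moss, fig, lily, daisy, elm

In-order visits the left subtree, then the node, then the right subtree.
At fern: go left to tulip.
  At tulip: go left to plum.
    At plum: go left to sage.
      At sage: no left child.
      Visit sage.
      At sage: go right to poppy.
        At poppy: go left to iris.
          iris is a leaf — visit iris.
        Visit poppy.
        At poppy: go right to lime.
          At lime: no left child.
          Visit lime.
          At lime: go right to ash.
            ash is a leaf — visit ash.
    Visit plum.
    At plum: no right child.
  Visit tulip.
  At tulip: go right to teak.
    At teak: no left child.
    Visit teak.
    At teak: go right to kale.
      kale is a leaf — visit kale.
Visit fern.
At fern: go right to hop.
  At hop: go left to rye.
    At rye: no left child.
    Visit rye.
    At rye: go right to aster.
      aster is a leaf — visit aster.
  Visit hop.
  At hop: go right to lily.
    At lily: go left to moss.
      At moss: no left child.
      Visit moss.
      At moss: go right to fig.
        fig is a leaf — visit fig.
    Visit lily.
    At lily: go right to elm.
      At elm: go left to daisy.
        daisy is a leaf — visit daisy.
      Visit elm.
      At elm: no right child.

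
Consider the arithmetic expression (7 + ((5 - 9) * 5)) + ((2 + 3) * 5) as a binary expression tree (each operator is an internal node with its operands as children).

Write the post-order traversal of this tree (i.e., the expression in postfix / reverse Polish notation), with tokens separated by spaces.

Post-order on an expression tree gives postfix notation: for each operator, emit left operand, right operand, then the operator.

7 5 9 - 5 * + 2 3 + 5 * +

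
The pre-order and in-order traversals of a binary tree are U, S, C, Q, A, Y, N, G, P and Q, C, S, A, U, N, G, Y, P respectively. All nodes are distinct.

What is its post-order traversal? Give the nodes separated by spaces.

The first element of pre-order is the root; it splits in-order into left and right subtrees.
Root U: left subtree has 4 nodes {Q, C, S, A}, right has 4 {N, G, Y, P}.
  Root S: left subtree has 2 nodes {Q, C}, right has 1 {A}.
    Root C: left subtree has 1 node {Q}, right has 0 { }.
  Root Y: left subtree has 2 nodes {N, G}, right has 1 {P}.
    Root N: left subtree has 0 nodes { }, right has 1 {G}.

Q C A S G N P Y U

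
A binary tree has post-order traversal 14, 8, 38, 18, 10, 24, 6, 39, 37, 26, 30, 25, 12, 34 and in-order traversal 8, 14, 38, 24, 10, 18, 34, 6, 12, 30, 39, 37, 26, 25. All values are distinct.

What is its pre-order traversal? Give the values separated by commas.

The last element of post-order is the root; it splits in-order into left and right subtrees.
Root 34: left subtree has 6 nodes {8, 14, 38, 24, 10, 18}, right has 7 {6, 12, 30, 39, 37, 26, 25}.
  Root 24: left subtree has 3 nodes {8, 14, 38}, right has 2 {10, 18}.
    Root 38: left subtree has 2 nodes {8, 14}, right has 0 { }.
      Root 8: left subtree has 0 nodes { }, right has 1 {14}.
    Root 10: left subtree has 0 nodes { }, right has 1 {18}.
  Root 12: left subtree has 1 node {6}, right has 5 {30, 39, 37, 26, 25}.
    Root 25: left subtree has 4 nodes {30, 39, 37, 26}, right has 0 { }.
      Root 30: left subtree has 0 nodes { }, right has 3 {39, 37, 26}.
        Root 26: left subtree has 2 nodes {39, 37}, right has 0 { }.
          Root 37: left subtree has 1 node {39}, right has 0 { }.

34, 24, 38, 8, 14, 10, 18, 12, 6, 25, 30, 26, 37, 39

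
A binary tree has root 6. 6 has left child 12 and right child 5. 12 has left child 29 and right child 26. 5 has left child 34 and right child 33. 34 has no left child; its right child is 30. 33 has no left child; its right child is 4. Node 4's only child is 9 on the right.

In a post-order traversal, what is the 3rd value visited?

Post-order visits the left subtree, then the right subtree, then the node.
At 6: go left to 12.
  At 12: go left to 29.
    29 is a leaf — visit 29.
  At 12: go right to 26.
    26 is a leaf — visit 26.
  Visit 12.
At 6: go right to 5.
  At 5: go left to 34.
    At 34: no left child.
    At 34: go right to 30.
      30 is a leaf — visit 30.
    Visit 34.
  At 5: go right to 33.
    At 33: no left child.
    At 33: go right to 4.
      At 4: no left child.
      At 4: go right to 9.
        9 is a leaf — visit 9.
      Visit 4.
    Visit 33.
  Visit 5.
Visit 6.
Full post-order sequence: 29, 26, 12, 30, 34, 9, 4, 33, 5, 6.

12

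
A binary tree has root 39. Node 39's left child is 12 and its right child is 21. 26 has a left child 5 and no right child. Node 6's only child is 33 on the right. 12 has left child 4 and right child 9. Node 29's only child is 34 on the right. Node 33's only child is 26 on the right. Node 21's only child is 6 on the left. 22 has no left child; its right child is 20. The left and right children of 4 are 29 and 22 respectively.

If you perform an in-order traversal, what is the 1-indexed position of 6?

9

In-order visits the left subtree, then the node, then the right subtree.
At 39: go left to 12.
  At 12: go left to 4.
    At 4: go left to 29.
      At 29: no left child.
      Visit 29.
      At 29: go right to 34.
        34 is a leaf — visit 34.
    Visit 4.
    At 4: go right to 22.
      At 22: no left child.
      Visit 22.
      At 22: go right to 20.
        20 is a leaf — visit 20.
  Visit 12.
  At 12: go right to 9.
    9 is a leaf — visit 9.
Visit 39.
At 39: go right to 21.
  At 21: go left to 6.
    At 6: no left child.
    Visit 6.
    At 6: go right to 33.
      At 33: no left child.
      Visit 33.
      At 33: go right to 26.
        At 26: go left to 5.
          5 is a leaf — visit 5.
        Visit 26.
        At 26: no right child.
  Visit 21.
  At 21: no right child.
Full in-order sequence: 29, 34, 4, 22, 20, 12, 9, 39, 6, 33, 5, 26, 21.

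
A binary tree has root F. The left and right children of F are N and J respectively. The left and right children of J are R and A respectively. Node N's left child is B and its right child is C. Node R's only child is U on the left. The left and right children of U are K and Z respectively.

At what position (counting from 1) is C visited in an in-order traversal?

In-order visits the left subtree, then the node, then the right subtree.
At F: go left to N.
  At N: go left to B.
    B is a leaf — visit B.
  Visit N.
  At N: go right to C.
    C is a leaf — visit C.
Visit F.
At F: go right to J.
  At J: go left to R.
    At R: go left to U.
      At U: go left to K.
        K is a leaf — visit K.
      Visit U.
      At U: go right to Z.
        Z is a leaf — visit Z.
    Visit R.
    At R: no right child.
  Visit J.
  At J: go right to A.
    A is a leaf — visit A.
Full in-order sequence: B, N, C, F, K, U, Z, R, J, A.

3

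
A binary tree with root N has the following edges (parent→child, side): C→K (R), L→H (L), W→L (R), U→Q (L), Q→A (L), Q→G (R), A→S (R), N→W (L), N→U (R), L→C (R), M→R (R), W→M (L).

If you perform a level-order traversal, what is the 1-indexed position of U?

Level-order visits nodes level by level from the root, left to right within each level.
Level 0: N
Level 1: W, U
Level 2: M, L, Q
Level 3: R, H, C, A, G
Level 4: K, S
Full level-order sequence: N, W, U, M, L, Q, R, H, C, A, G, K, S.

3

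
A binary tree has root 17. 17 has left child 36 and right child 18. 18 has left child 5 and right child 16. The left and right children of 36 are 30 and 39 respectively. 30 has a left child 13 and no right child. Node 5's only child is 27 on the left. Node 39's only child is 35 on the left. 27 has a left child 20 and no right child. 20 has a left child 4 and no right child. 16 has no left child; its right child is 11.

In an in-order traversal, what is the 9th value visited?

In-order visits the left subtree, then the node, then the right subtree.
At 17: go left to 36.
  At 36: go left to 30.
    At 30: go left to 13.
      13 is a leaf — visit 13.
    Visit 30.
    At 30: no right child.
  Visit 36.
  At 36: go right to 39.
    At 39: go left to 35.
      35 is a leaf — visit 35.
    Visit 39.
    At 39: no right child.
Visit 17.
At 17: go right to 18.
  At 18: go left to 5.
    At 5: go left to 27.
      At 27: go left to 20.
        At 20: go left to 4.
          4 is a leaf — visit 4.
        Visit 20.
        At 20: no right child.
      Visit 27.
      At 27: no right child.
    Visit 5.
    At 5: no right child.
  Visit 18.
  At 18: go right to 16.
    At 16: no left child.
    Visit 16.
    At 16: go right to 11.
      11 is a leaf — visit 11.
Full in-order sequence: 13, 30, 36, 35, 39, 17, 4, 20, 27, 5, 18, 16, 11.

27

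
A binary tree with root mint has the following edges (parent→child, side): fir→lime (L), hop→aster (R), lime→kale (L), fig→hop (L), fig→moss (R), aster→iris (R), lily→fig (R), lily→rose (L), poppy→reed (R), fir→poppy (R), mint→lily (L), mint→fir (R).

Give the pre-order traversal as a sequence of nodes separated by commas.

mint, lily, rose, fig, hop, aster, iris, moss, fir, lime, kale, poppy, reed

Pre-order visits the node, then its left subtree, then its right subtree.
Visit mint.
At mint: go left to lily.
  Visit lily.
  At lily: go left to rose.
    rose is a leaf — visit rose.
  At lily: go right to fig.
    Visit fig.
    At fig: go left to hop.
      Visit hop.
      At hop: no left child.
      At hop: go right to aster.
        Visit aster.
        At aster: no left child.
        At aster: go right to iris.
          iris is a leaf — visit iris.
    At fig: go right to moss.
      moss is a leaf — visit moss.
At mint: go right to fir.
  Visit fir.
  At fir: go left to lime.
    Visit lime.
    At lime: go left to kale.
      kale is a leaf — visit kale.
    At lime: no right child.
  At fir: go right to poppy.
    Visit poppy.
    At poppy: no left child.
    At poppy: go right to reed.
      reed is a leaf — visit reed.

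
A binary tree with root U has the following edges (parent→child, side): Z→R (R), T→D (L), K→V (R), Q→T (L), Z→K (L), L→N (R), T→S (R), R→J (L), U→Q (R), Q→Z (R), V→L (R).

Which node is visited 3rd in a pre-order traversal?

T

Pre-order visits the node, then its left subtree, then its right subtree.
Visit U.
At U: no left child.
At U: go right to Q.
  Visit Q.
  At Q: go left to T.
    Visit T.
    At T: go left to D.
      D is a leaf — visit D.
    At T: go right to S.
      S is a leaf — visit S.
  At Q: go right to Z.
    Visit Z.
    At Z: go left to K.
      Visit K.
      At K: no left child.
      At K: go right to V.
        Visit V.
        At V: no left child.
        At V: go right to L.
          Visit L.
          At L: no left child.
          At L: go right to N.
            N is a leaf — visit N.
    At Z: go right to R.
      Visit R.
      At R: go left to J.
        J is a leaf — visit J.
      At R: no right child.
Full pre-order sequence: U, Q, T, D, S, Z, K, V, L, N, R, J.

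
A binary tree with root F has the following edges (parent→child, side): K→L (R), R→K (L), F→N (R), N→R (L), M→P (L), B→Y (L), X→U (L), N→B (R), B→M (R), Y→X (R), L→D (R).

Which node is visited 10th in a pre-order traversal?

Pre-order visits the node, then its left subtree, then its right subtree.
Visit F.
At F: no left child.
At F: go right to N.
  Visit N.
  At N: go left to R.
    Visit R.
    At R: go left to K.
      Visit K.
      At K: no left child.
      At K: go right to L.
        Visit L.
        At L: no left child.
        At L: go right to D.
          D is a leaf — visit D.
    At R: no right child.
  At N: go right to B.
    Visit B.
    At B: go left to Y.
      Visit Y.
      At Y: no left child.
      At Y: go right to X.
        Visit X.
        At X: go left to U.
          U is a leaf — visit U.
        At X: no right child.
    At B: go right to M.
      Visit M.
      At M: go left to P.
        P is a leaf — visit P.
      At M: no right child.
Full pre-order sequence: F, N, R, K, L, D, B, Y, X, U, M, P.

U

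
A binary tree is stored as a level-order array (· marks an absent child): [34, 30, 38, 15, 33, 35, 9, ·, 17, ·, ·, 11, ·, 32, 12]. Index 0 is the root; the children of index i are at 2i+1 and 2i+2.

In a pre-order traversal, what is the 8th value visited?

11

Pre-order visits the node, then its left subtree, then its right subtree.
Visit 34.
At 34: go left to 30.
  Visit 30.
  At 30: go left to 15.
    Visit 15.
    At 15: no left child.
    At 15: go right to 17.
      17 is a leaf — visit 17.
  At 30: go right to 33.
    33 is a leaf — visit 33.
At 34: go right to 38.
  Visit 38.
  At 38: go left to 35.
    Visit 35.
    At 35: go left to 11.
      11 is a leaf — visit 11.
    At 35: no right child.
  At 38: go right to 9.
    Visit 9.
    At 9: go left to 32.
      32 is a leaf — visit 32.
    At 9: go right to 12.
      12 is a leaf — visit 12.
Full pre-order sequence: 34, 30, 15, 17, 33, 38, 35, 11, 9, 32, 12.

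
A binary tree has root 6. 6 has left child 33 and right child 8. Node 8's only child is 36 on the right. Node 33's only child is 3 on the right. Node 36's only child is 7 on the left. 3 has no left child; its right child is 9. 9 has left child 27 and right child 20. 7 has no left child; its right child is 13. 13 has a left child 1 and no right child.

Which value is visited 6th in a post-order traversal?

1

Post-order visits the left subtree, then the right subtree, then the node.
At 6: go left to 33.
  At 33: no left child.
  At 33: go right to 3.
    At 3: no left child.
    At 3: go right to 9.
      At 9: go left to 27.
        27 is a leaf — visit 27.
      At 9: go right to 20.
        20 is a leaf — visit 20.
      Visit 9.
    Visit 3.
  Visit 33.
At 6: go right to 8.
  At 8: no left child.
  At 8: go right to 36.
    At 36: go left to 7.
      At 7: no left child.
      At 7: go right to 13.
        At 13: go left to 1.
          1 is a leaf — visit 1.
        At 13: no right child.
        Visit 13.
      Visit 7.
    At 36: no right child.
    Visit 36.
  Visit 8.
Visit 6.
Full post-order sequence: 27, 20, 9, 3, 33, 1, 13, 7, 36, 8, 6.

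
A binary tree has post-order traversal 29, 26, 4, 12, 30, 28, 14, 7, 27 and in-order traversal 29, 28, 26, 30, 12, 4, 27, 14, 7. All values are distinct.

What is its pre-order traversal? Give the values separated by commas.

27, 28, 29, 30, 26, 12, 4, 7, 14

The last element of post-order is the root; it splits in-order into left and right subtrees.
Root 27: left subtree has 6 nodes {29, 28, 26, 30, 12, 4}, right has 2 {14, 7}.
  Root 28: left subtree has 1 node {29}, right has 4 {26, 30, 12, 4}.
    Root 30: left subtree has 1 node {26}, right has 2 {12, 4}.
      Root 12: left subtree has 0 nodes { }, right has 1 {4}.
  Root 7: left subtree has 1 node {14}, right has 0 { }.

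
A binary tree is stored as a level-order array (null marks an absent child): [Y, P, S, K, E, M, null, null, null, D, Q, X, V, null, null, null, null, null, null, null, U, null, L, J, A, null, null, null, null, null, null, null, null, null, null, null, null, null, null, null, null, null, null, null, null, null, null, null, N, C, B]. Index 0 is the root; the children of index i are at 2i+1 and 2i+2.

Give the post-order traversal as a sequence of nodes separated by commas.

K, U, D, L, Q, E, P, N, J, C, B, A, X, V, M, S, Y

Post-order visits the left subtree, then the right subtree, then the node.
At Y: go left to P.
  At P: go left to K.
    K is a leaf — visit K.
  At P: go right to E.
    At E: go left to D.
      At D: no left child.
      At D: go right to U.
        U is a leaf — visit U.
      Visit D.
    At E: go right to Q.
      At Q: no left child.
      At Q: go right to L.
        L is a leaf — visit L.
      Visit Q.
    Visit E.
  Visit P.
At Y: go right to S.
  At S: go left to M.
    At M: go left to X.
      At X: go left to J.
        At J: no left child.
        At J: go right to N.
          N is a leaf — visit N.
        Visit J.
      At X: go right to A.
        At A: go left to C.
          C is a leaf — visit C.
        At A: go right to B.
          B is a leaf — visit B.
        Visit A.
      Visit X.
    At M: go right to V.
      V is a leaf — visit V.
    Visit M.
  At S: no right child.
  Visit S.
Visit Y.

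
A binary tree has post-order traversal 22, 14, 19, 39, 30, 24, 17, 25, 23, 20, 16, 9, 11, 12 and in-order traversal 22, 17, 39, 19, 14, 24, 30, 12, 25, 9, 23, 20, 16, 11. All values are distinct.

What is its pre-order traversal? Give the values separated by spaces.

The last element of post-order is the root; it splits in-order into left and right subtrees.
Root 12: left subtree has 7 nodes {22, 17, 39, 19, 14, 24, 30}, right has 6 {25, 9, 23, 20, 16, 11}.
  Root 17: left subtree has 1 node {22}, right has 5 {39, 19, 14, 24, 30}.
    Root 24: left subtree has 3 nodes {39, 19, 14}, right has 1 {30}.
      Root 39: left subtree has 0 nodes { }, right has 2 {19, 14}.
        Root 19: left subtree has 0 nodes { }, right has 1 {14}.
  Root 11: left subtree has 5 nodes {25, 9, 23, 20, 16}, right has 0 { }.
    Root 9: left subtree has 1 node {25}, right has 3 {23, 20, 16}.
      Root 16: left subtree has 2 nodes {23, 20}, right has 0 { }.
        Root 20: left subtree has 1 node {23}, right has 0 { }.

12 17 22 24 39 19 14 30 11 9 25 16 20 23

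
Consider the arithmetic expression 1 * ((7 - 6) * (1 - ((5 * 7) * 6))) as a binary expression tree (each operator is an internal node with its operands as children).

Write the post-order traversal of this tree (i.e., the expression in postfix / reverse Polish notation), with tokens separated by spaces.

Post-order on an expression tree gives postfix notation: for each operator, emit left operand, right operand, then the operator.

1 7 6 - 1 5 7 * 6 * - * *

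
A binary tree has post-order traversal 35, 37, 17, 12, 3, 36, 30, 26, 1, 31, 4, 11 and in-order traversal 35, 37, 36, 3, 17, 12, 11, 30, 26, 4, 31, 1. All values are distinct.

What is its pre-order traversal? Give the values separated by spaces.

The last element of post-order is the root; it splits in-order into left and right subtrees.
Root 11: left subtree has 6 nodes {35, 37, 36, 3, 17, 12}, right has 5 {30, 26, 4, 31, 1}.
  Root 36: left subtree has 2 nodes {35, 37}, right has 3 {3, 17, 12}.
    Root 37: left subtree has 1 node {35}, right has 0 { }.
    Root 3: left subtree has 0 nodes { }, right has 2 {17, 12}.
      Root 12: left subtree has 1 node {17}, right has 0 { }.
  Root 4: left subtree has 2 nodes {30, 26}, right has 2 {31, 1}.
    Root 26: left subtree has 1 node {30}, right has 0 { }.
    Root 31: left subtree has 0 nodes { }, right has 1 {1}.

11 36 37 35 3 12 17 4 26 30 31 1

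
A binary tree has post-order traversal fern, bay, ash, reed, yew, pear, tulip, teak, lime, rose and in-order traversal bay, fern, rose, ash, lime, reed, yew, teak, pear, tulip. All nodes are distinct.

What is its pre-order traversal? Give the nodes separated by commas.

The last element of post-order is the root; it splits in-order into left and right subtrees.
Root rose: left subtree has 2 nodes {bay, fern}, right has 7 {ash, lime, reed, yew, teak, pear, tulip}.
  Root bay: left subtree has 0 nodes { }, right has 1 {fern}.
  Root lime: left subtree has 1 node {ash}, right has 5 {reed, yew, teak, pear, tulip}.
    Root teak: left subtree has 2 nodes {reed, yew}, right has 2 {pear, tulip}.
      Root yew: left subtree has 1 node {reed}, right has 0 { }.
      Root tulip: left subtree has 1 node {pear}, right has 0 { }.

rose, bay, fern, lime, ash, teak, yew, reed, tulip, pear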